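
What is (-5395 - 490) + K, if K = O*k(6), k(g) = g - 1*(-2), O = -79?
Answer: -6517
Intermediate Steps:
k(g) = 2 + g (k(g) = g + 2 = 2 + g)
K = -632 (K = -79*(2 + 6) = -79*8 = -632)
(-5395 - 490) + K = (-5395 - 490) - 632 = -5885 - 632 = -6517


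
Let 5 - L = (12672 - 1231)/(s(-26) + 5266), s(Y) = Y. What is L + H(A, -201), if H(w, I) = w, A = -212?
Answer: -1096121/5240 ≈ -209.18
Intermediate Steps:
L = 14759/5240 (L = 5 - (12672 - 1231)/(-26 + 5266) = 5 - 11441/5240 = 14759/5240 ≈ 2.8166)
L + H(A, -201) = 14759/5240 - 212 = -1096121/5240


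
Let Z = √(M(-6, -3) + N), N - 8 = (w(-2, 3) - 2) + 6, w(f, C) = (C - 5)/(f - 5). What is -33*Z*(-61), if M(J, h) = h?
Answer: 2013*√455/7 ≈ 6134.1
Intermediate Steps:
w(f, C) = (-5 + C)/(-5 + f)
N = 86/7 (N = 8 + (((-5 + 3)/(-5 - 2) - 2) + 6) = 8 + ((-2/(-7) - 2) + 6) = 8 + ((-⅐*(-2) - 2) + 6) = 8 + ((2/7 - 2) + 6) = 8 + (-12/7 + 6) = 8 + 30/7 = 86/7 ≈ 12.286)
Z = √455/7 (Z = √(-3 + 86/7) = √(65/7) = √455/7 ≈ 3.0472)
-33*Z*(-61) = -33*√455/7*(-61) = 2013*√455/7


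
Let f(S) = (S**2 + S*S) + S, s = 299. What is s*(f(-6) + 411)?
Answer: 142623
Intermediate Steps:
f(S) = S + 2*S**2 (f(S) = (S**2 + S**2) + S = 2*S**2 + S = S + 2*S**2)
s*(f(-6) + 411) = 299*(-6*(1 + 2*(-6)) + 411) = 299*(-6*(1 - 12) + 411) = 299*(-6*(-11) + 411) = 299*(66 + 411) = 299*477 = 142623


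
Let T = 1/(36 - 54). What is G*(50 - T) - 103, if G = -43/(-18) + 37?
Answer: 605437/324 ≈ 1868.6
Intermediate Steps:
T = -1/18 (T = 1/(-18) = -1/18 ≈ -0.055556)
G = 709/18 (G = -43*(-1/18) + 37 = 43/18 + 37 = 709/18 ≈ 39.389)
G*(50 - T) - 103 = 709*(50 - 1*(-1/18))/18 - 103 = 709*(50 + 1/18)/18 - 103 = (709/18)*(901/18) - 103 = 638809/324 - 103 = 605437/324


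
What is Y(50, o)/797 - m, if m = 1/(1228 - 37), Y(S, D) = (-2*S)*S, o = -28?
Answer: -5955797/949227 ≈ -6.2744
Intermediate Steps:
Y(S, D) = -2*S²
m = 1/1191 ≈ 0.00083963
Y(50, o)/797 - m = -2*50²/797 - 1*1/1191 = -2*2500*(1/797) - 1/1191 = -5000*1/797 - 1/1191 = -5000/797 - 1/1191 = -5955797/949227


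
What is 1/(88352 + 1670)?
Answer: 1/90022 ≈ 1.1108e-5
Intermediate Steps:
1/(88352 + 1670) = 1/90022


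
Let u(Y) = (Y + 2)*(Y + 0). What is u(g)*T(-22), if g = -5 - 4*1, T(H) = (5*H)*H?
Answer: 152460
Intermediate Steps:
T(H) = 5*H²
g = -9 (g = -5 - 4 = -9)
u(Y) = Y*(2 + Y) (u(Y) = (2 + Y)*Y = Y*(2 + Y))
u(g)*T(-22) = (-9*(2 - 9))*(5*(-22)²) = (-9*(-7))*(5*484) = 63*2420 = 152460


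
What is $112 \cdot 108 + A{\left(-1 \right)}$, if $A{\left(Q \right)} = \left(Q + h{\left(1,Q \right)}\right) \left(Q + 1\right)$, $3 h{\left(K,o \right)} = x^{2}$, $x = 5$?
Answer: $12096$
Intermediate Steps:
$h{\left(K,o \right)} = \frac{25}{3}$ ($h{\left(K,o \right)} = \frac{5^{2}}{3} = \frac{1}{3} \cdot 25 = \frac{25}{3}$)
$A{\left(Q \right)} = \left(1 + Q\right) \left(\frac{25}{3} + Q\right)$ ($A{\left(Q \right)} = \left(Q + \frac{25}{3}\right) \left(Q + 1\right) = \left(\frac{25}{3} + Q\right) \left(1 + Q\right) = \left(1 + Q\right) \left(\frac{25}{3} + Q\right)$)
$112 \cdot 108 + A{\left(-1 \right)} = 112 \cdot 108 + \left(\frac{25}{3} + \left(-1\right)^{2} + \frac{28}{3} \left(-1\right)\right) = 12096 + \left(\frac{25}{3} + 1 - \frac{28}{3}\right) = 12096 + 0 = 12096$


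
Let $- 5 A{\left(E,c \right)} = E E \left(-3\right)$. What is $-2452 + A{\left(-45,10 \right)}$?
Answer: $-1237$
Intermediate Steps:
$A{\left(E,c \right)} = \frac{3 E^{2}}{5}$ ($A{\left(E,c \right)} = - \frac{E E \left(-3\right)}{5} = - \frac{E^{2} \left(-3\right)}{5} = - \frac{\left(-3\right) E^{2}}{5} = \frac{3 E^{2}}{5}$)
$-2452 + A{\left(-45,10 \right)} = -2452 + \frac{3 \left(-45\right)^{2}}{5} = -2452 + \frac{3}{5} \cdot 2025 = -2452 + 1215 = -1237$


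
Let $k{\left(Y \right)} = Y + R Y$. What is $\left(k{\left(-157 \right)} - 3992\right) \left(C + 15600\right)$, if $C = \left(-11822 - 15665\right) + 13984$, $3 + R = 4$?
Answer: $-9029682$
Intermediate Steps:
$R = 1$ ($R = -3 + 4 = 1$)
$C = -13503$ ($C = -27487 + 13984 = -13503$)
$k{\left(Y \right)} = 2 Y$ ($k{\left(Y \right)} = Y + 1 Y = Y + Y = 2 Y$)
$\left(k{\left(-157 \right)} - 3992\right) \left(C + 15600\right) = \left(2 \left(-157\right) - 3992\right) \left(-13503 + 15600\right) = \left(-314 - 3992\right) 2097 = \left(-4306\right) 2097 = -9029682$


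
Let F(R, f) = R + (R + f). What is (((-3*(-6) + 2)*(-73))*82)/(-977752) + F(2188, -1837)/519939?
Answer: 8091201176/63546424641 ≈ 0.12733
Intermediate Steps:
F(R, f) = f + 2*R
(((-3*(-6) + 2)*(-73))*82)/(-977752) + F(2188, -1837)/519939 = (((-3*(-6) + 2)*(-73))*82)/(-977752) + (-1837 + 2*2188)/519939 = (((18 + 2)*(-73))*82)*(-1/977752) + (-1837 + 4376)*(1/519939) = ((20*(-73))*82)*(-1/977752) + 2539*(1/519939) = -1460*82*(-1/977752) + 2539/519939 = -119720*(-1/977752) + 2539/519939 = 14965/122219 + 2539/519939 = 8091201176/63546424641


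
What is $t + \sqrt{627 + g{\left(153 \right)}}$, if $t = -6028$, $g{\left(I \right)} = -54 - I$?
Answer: $-6028 + 2 \sqrt{105} \approx -6007.5$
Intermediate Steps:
$t + \sqrt{627 + g{\left(153 \right)}} = -6028 + \sqrt{627 - 207} = -6028 + \sqrt{420} = -6028 + 2 \sqrt{105}$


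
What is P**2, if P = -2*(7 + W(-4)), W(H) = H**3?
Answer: 12996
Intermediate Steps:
P = 114 (P = -2*(7 + (-4)**3) = -2*(7 - 64) = -2*(-57) = 114)
P**2 = 114**2 = 12996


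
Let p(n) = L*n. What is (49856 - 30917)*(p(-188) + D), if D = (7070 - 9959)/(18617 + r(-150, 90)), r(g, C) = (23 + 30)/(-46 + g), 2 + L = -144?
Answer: 210757115630508/405431 ≈ 5.1983e+8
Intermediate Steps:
L = -146 (L = -2 - 144 = -146)
r(g, C) = 53/(-46 + g)
p(n) = -146*n
D = -62916/405431 (D = (7070 - 9959)/(18617 + 53/(-46 - 150)) = -2889/(18617 + 53/(-196)) = -2889/(18617 + 53*(-1/196)) = -2889/(18617 - 53/196) = -2889/3648879/196 = -2889*196/3648879 = -62916/405431 ≈ -0.15518)
(49856 - 30917)*(p(-188) + D) = (49856 - 30917)*(-146*(-188) - 62916/405431) = 18939*(27448 - 62916/405431) = 18939*(11128207172/405431) = 210757115630508/405431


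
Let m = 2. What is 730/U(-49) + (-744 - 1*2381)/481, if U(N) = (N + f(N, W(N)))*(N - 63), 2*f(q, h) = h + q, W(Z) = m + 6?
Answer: -11986935/1872052 ≈ -6.4031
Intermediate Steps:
W(Z) = 8 (W(Z) = 2 + 6 = 8)
f(q, h) = h/2 + q/2 (f(q, h) = (h + q)/2 = h/2 + q/2)
U(N) = (-63 + N)*(4 + 3*N/2) (U(N) = (N + ((½)*8 + N/2))*(N - 63) = (N + (4 + N/2))*(-63 + N) = (4 + 3*N/2)*(-63 + N) = (-63 + N)*(4 + 3*N/2))
730/U(-49) + (-744 - 1*2381)/481 = 730/(-252 - 181/2*(-49) + (3/2)*(-49)²) + (-744 - 1*2381)/481 = 730/(-252 + 8869/2 + (3/2)*2401) + (-744 - 2381)*(1/481) = 730/(-252 + 8869/2 + 7203/2) - 3125*1/481 = 730/7784 - 3125/481 = 730*(1/7784) - 3125/481 = 365/3892 - 3125/481 = -11986935/1872052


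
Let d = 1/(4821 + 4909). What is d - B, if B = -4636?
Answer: 45108281/9730 ≈ 4636.0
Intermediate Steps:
d = 1/9730 ≈ 0.00010277
d - B = 1/9730 - 1*(-4636) = 1/9730 + 4636 = 45108281/9730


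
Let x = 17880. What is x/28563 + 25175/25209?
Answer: 389936815/240014889 ≈ 1.6246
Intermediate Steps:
x/28563 + 25175/25209 = 17880/28563 + 25175/25209 = 17880*(1/28563) + 25175*(1/25209) = 5960/9521 + 25175/25209 = 389936815/240014889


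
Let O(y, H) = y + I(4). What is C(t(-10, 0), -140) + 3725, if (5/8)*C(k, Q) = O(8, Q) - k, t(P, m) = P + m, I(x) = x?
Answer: 18801/5 ≈ 3760.2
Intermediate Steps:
O(y, H) = 4 + y (O(y, H) = y + 4 = 4 + y)
C(k, Q) = 96/5 - 8*k/5 (C(k, Q) = 8*((4 + 8) - k)/5 = 8*(12 - k)/5 = 96/5 - 8*k/5)
C(t(-10, 0), -140) + 3725 = (96/5 - 8*(-10 + 0)/5) + 3725 = (96/5 - 8/5*(-10)) + 3725 = (96/5 + 16) + 3725 = 176/5 + 3725 = 18801/5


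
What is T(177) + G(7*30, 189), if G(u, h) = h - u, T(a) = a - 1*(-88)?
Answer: 244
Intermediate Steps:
T(a) = 88 + a (T(a) = a + 88 = 88 + a)
T(177) + G(7*30, 189) = (88 + 177) + (189 - 7*30) = 265 + (189 - 1*210) = 265 + (189 - 210) = 265 - 21 = 244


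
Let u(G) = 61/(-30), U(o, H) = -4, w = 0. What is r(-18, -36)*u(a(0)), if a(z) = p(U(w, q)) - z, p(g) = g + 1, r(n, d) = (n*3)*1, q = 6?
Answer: 549/5 ≈ 109.80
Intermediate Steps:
r(n, d) = 3*n (r(n, d) = (3*n)*1 = 3*n)
p(g) = 1 + g
a(z) = -3 - z (a(z) = (1 - 4) - z = -3 - z)
u(G) = -61/30 (u(G) = 61*(-1/30) = -61/30)
r(-18, -36)*u(a(0)) = (3*(-18))*(-61/30) = -54*(-61/30) = 549/5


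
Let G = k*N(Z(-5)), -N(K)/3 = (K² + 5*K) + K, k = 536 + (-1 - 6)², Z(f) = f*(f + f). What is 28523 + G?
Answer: -4885477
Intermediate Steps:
Z(f) = 2*f² (Z(f) = f*(2*f) = 2*f²)
k = 585 (k = 536 + (-7)² = 536 + 49 = 585)
N(K) = -18*K - 3*K² (N(K) = -3*((K² + 5*K) + K) = -3*(K² + 6*K) = -18*K - 3*K²)
G = -4914000 (G = 585*(-3*2*(-5)²*(6 + 2*(-5)²)) = 585*(-3*2*25*(6 + 2*25)) = 585*(-3*50*(6 + 50)) = 585*(-3*50*56) = 585*(-8400) = -4914000)
28523 + G = 28523 - 4914000 = -4885477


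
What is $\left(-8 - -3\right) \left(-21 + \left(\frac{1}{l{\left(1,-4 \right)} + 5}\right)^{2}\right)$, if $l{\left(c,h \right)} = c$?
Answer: $\frac{3775}{36} \approx 104.86$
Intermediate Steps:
$\left(-8 - -3\right) \left(-21 + \left(\frac{1}{l{\left(1,-4 \right)} + 5}\right)^{2}\right) = \left(-8 - -3\right) \left(-21 + \left(\frac{1}{1 + 5}\right)^{2}\right) = \left(-8 + 3\right) \left(-21 + \left(\frac{1}{6}\right)^{2}\right) = - 5 \left(-21 + \left(\frac{1}{6}\right)^{2}\right) = - 5 \left(-21 + \frac{1}{36}\right) = \left(-5\right) \left(- \frac{755}{36}\right) = \frac{3775}{36}$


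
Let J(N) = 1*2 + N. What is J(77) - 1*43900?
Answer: -43821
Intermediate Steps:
J(N) = 2 + N
J(77) - 1*43900 = (2 + 77) - 1*43900 = 79 - 43900 = -43821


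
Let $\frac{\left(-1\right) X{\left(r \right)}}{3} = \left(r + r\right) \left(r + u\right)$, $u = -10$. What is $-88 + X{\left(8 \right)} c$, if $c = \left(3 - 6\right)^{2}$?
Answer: $776$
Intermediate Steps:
$X{\left(r \right)} = - 6 r \left(-10 + r\right)$ ($X{\left(r \right)} = - 3 \left(r + r\right) \left(r - 10\right) = - 3 \cdot 2 r \left(-10 + r\right) = - 6 r \left(-10 + r\right)$)
$c = 9$ ($c = \left(-3\right)^{2} = 9$)
$-88 + X{\left(8 \right)} c = -88 + 6 \cdot 8 \left(10 - 8\right) 9 = -88 + 6 \cdot 8 \cdot 2 \cdot 9 = -88 + 96 \cdot 9 = -88 + 864 = 776$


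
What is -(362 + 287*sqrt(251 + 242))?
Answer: -362 - 287*sqrt(493) ≈ -6734.4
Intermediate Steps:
-(362 + 287*sqrt(251 + 242)) = -(362 + 287*sqrt(493)) = -362 - 287*sqrt(493)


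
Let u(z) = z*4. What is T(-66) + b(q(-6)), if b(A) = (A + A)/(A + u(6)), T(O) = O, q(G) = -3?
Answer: -464/7 ≈ -66.286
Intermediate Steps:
u(z) = 4*z
b(A) = 2*A/(24 + A) (b(A) = (A + A)/(A + 4*6) = (2*A)/(A + 24) = (2*A)/(24 + A) = 2*A/(24 + A))
T(-66) + b(q(-6)) = -66 + 2*(-3)/(24 - 3) = -66 + 2*(-3)/21 = -66 + 2*(-3)*(1/21) = -66 - 2/7 = -464/7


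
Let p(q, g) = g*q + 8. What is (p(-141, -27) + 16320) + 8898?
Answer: 29033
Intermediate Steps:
p(q, g) = 8 + g*q
(p(-141, -27) + 16320) + 8898 = ((8 - 27*(-141)) + 16320) + 8898 = ((8 + 3807) + 16320) + 8898 = (3815 + 16320) + 8898 = 20135 + 8898 = 29033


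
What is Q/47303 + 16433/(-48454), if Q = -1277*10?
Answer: -1396087779/2292019562 ≈ -0.60911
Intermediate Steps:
Q = -12770
Q/47303 + 16433/(-48454) = -12770/47303 + 16433/(-48454) = -12770*1/47303 + 16433*(-1/48454) = -12770/47303 - 16433/48454 = -1396087779/2292019562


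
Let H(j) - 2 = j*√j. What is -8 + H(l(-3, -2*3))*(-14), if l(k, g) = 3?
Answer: -36 - 42*√3 ≈ -108.75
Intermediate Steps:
H(j) = 2 + j^(3/2) (H(j) = 2 + j*√j = 2 + j^(3/2))
-8 + H(l(-3, -2*3))*(-14) = -8 + (2 + 3^(3/2))*(-14) = -8 + (2 + 3*√3)*(-14) = -8 + (-28 - 42*√3) = -36 - 42*√3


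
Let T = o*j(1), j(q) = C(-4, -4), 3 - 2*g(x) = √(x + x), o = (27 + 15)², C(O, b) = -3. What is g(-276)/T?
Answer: -1/3528 + I*√138/5292 ≈ -0.00028345 + 0.0022198*I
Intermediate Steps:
o = 1764 (o = 42² = 1764)
g(x) = 3/2 - √2*√x/2 (g(x) = 3/2 - √(x + x)/2 = 3/2 - √2*√x/2)
j(q) = -3
T = -5292 (T = 1764*(-3) = -5292)
g(-276)/T = (3/2 - √2*√(-276)/2)/(-5292) = (3/2 - √2*2*I*√69/2)*(-1/5292) = (3/2 - I*√138)*(-1/5292) = -1/3528 + I*√138/5292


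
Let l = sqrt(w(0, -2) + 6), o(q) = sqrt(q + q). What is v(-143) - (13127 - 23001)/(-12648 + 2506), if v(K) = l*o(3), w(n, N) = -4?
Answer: -4937/5071 + 2*sqrt(3) ≈ 2.4905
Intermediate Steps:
o(q) = sqrt(2)*sqrt(q) (o(q) = sqrt(2*q) = sqrt(2)*sqrt(q))
l = sqrt(2) (l = sqrt(-4 + 6) = sqrt(2) ≈ 1.4142)
v(K) = 2*sqrt(3) (v(K) = sqrt(2)*(sqrt(2)*sqrt(3)) = sqrt(2)*sqrt(6) = 2*sqrt(3))
v(-143) - (13127 - 23001)/(-12648 + 2506) = 2*sqrt(3) - (13127 - 23001)/(-12648 + 2506) = 2*sqrt(3) - (-9874)/(-10142) = 2*sqrt(3) - (-9874)*(-1)/10142 = 2*sqrt(3) - 1*4937/5071 = 2*sqrt(3) - 4937/5071 = -4937/5071 + 2*sqrt(3)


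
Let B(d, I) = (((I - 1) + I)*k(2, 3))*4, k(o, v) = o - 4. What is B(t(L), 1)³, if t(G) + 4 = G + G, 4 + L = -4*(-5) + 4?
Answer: -512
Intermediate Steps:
k(o, v) = -4 + o
L = 20 (L = -4 + (-4*(-5) + 4) = -4 + (20 + 4) = -4 + 24 = 20)
t(G) = -4 + 2*G (t(G) = -4 + (G + G) = -4 + 2*G)
B(d, I) = 8 - 16*I (B(d, I) = (((I - 1) + I)*(-4 + 2))*4 = (((-1 + I) + I)*(-2))*4 = ((-1 + 2*I)*(-2))*4 = (2 - 4*I)*4 = 8 - 16*I)
B(t(L), 1)³ = (8 - 16*1)³ = (8 - 16)³ = (-8)³ = -512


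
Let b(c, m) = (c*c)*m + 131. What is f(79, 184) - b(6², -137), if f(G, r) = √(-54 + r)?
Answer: 177421 + √130 ≈ 1.7743e+5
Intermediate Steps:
b(c, m) = 131 + m*c² (b(c, m) = c²*m + 131 = m*c² + 131 = 131 + m*c²)
f(79, 184) - b(6², -137) = √(-54 + 184) - (131 - 137*(6²)²) = √130 - (131 - 137*36²) = √130 - (131 - 137*1296) = √130 - (131 - 177552) = √130 - 1*(-177421) = √130 + 177421 = 177421 + √130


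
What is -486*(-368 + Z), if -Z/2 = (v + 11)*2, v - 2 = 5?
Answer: 213840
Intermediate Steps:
v = 7 (v = 2 + 5 = 7)
Z = -72 (Z = -2*(7 + 11)*2 = -36*2 = -2*36 = -72)
-486*(-368 + Z) = -486*(-368 - 72) = -486*(-440) = 213840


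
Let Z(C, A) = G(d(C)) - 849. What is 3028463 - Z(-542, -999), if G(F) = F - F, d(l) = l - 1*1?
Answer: 3029312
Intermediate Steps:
d(l) = -1 + l (d(l) = l - 1 = -1 + l)
G(F) = 0
Z(C, A) = -849 (Z(C, A) = 0 - 849 = -849)
3028463 - Z(-542, -999) = 3028463 - 1*(-849) = 3028463 + 849 = 3029312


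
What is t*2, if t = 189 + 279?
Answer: 936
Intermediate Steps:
t = 468
t*2 = 468*2 = 936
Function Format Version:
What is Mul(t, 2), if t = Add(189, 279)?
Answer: 936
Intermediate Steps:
t = 468
Mul(t, 2) = Mul(468, 2) = 936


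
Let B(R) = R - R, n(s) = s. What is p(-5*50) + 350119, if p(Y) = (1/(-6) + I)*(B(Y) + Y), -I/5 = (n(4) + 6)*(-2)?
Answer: 975482/3 ≈ 3.2516e+5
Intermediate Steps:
B(R) = 0
I = 100 (I = -5*(4 + 6)*(-2) = -50*(-2) = -5*(-20) = 100)
p(Y) = 599*Y/6 (p(Y) = (1/(-6) + 100)*(0 + Y) = (-⅙ + 100)*Y = 599*Y/6)
p(-5*50) + 350119 = 599*(-5*50)/6 + 350119 = (599/6)*(-250) + 350119 = -74875/3 + 350119 = 975482/3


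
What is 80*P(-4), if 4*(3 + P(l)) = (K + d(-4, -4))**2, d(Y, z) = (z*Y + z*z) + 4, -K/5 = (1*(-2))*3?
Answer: 86880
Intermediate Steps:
K = 30 (K = -5*1*(-2)*3 = -(-10)*3 = -5*(-6) = 30)
d(Y, z) = 4 + z**2 + Y*z (d(Y, z) = (Y*z + z**2) + 4 = (z**2 + Y*z) + 4 = 4 + z**2 + Y*z)
P(l) = 1086 (P(l) = -3 + (30 + (4 + (-4)**2 - 4*(-4)))**2/4 = -3 + (30 + (4 + 16 + 16))**2/4 = -3 + (30 + 36)**2/4 = -3 + (1/4)*66**2 = -3 + (1/4)*4356 = -3 + 1089 = 1086)
80*P(-4) = 80*1086 = 86880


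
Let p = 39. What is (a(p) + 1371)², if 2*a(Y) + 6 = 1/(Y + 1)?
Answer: 11977332481/6400 ≈ 1.8715e+6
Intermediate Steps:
a(Y) = -3 + 1/(2*(1 + Y)) (a(Y) = -3 + 1/(2*(Y + 1)) = -3 + 1/(2*(1 + Y)))
(a(p) + 1371)² = ((-5 - 6*39)/(2*(1 + 39)) + 1371)² = ((½)*(-5 - 234)/40 + 1371)² = ((½)*(1/40)*(-239) + 1371)² = (-239/80 + 1371)² = (109441/80)² = 11977332481/6400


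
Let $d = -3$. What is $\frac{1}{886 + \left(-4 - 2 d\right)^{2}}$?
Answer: $\frac{1}{890} \approx 0.0011236$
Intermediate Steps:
$\frac{1}{886 + \left(-4 - 2 d\right)^{2}} = \frac{1}{886 + \left(-4 - -6\right)^{2}} = \frac{1}{886 + \left(-4 + 6\right)^{2}} = \frac{1}{886 + 2^{2}} = \frac{1}{886 + 4} = \frac{1}{890}$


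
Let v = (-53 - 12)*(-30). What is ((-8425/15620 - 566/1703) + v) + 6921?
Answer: 47190608073/5320172 ≈ 8870.1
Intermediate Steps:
v = 1950 (v = -65*(-30) = 1950)
((-8425/15620 - 566/1703) + v) + 6921 = ((-8425/15620 - 566/1703) + 1950) + 6921 = ((-8425*1/15620 - 566*1/1703) + 1950) + 6921 = ((-1685/3124 - 566/1703) + 1950) + 6921 = (-4637739/5320172 + 1950) + 6921 = 10369697661/5320172 + 6921 = 47190608073/5320172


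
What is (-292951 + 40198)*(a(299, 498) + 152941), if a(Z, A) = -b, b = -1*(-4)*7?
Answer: -38649219489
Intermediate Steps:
b = 28 (b = 4*7 = 28)
a(Z, A) = -28 (a(Z, A) = -1*28 = -28)
(-292951 + 40198)*(a(299, 498) + 152941) = (-292951 + 40198)*(-28 + 152941) = -252753*152913 = -38649219489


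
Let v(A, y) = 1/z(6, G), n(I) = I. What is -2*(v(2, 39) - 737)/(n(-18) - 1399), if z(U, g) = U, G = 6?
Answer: -4421/4251 ≈ -1.0400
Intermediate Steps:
v(A, y) = ⅙ (v(A, y) = 1/6 = ⅙)
-2*(v(2, 39) - 737)/(n(-18) - 1399) = -2*(⅙ - 737)/(-18 - 1399) = -(-4421)/(3*(-1417)) = -(-4421)*(-1)/(3*1417) = -2*4421/8502 = -4421/4251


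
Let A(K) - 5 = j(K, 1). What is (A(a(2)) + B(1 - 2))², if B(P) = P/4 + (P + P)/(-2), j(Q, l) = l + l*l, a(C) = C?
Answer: 961/16 ≈ 60.063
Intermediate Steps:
j(Q, l) = l + l²
B(P) = -3*P/4 (B(P) = P*(¼) + (2*P)*(-½) = P/4 - P = -3*P/4)
A(K) = 7 (A(K) = 5 + 1*(1 + 1) = 5 + 1*2 = 5 + 2 = 7)
(A(a(2)) + B(1 - 2))² = (7 - 3*(1 - 2)/4)² = (7 - ¾*(-1))² = (7 + ¾)² = (31/4)² = 961/16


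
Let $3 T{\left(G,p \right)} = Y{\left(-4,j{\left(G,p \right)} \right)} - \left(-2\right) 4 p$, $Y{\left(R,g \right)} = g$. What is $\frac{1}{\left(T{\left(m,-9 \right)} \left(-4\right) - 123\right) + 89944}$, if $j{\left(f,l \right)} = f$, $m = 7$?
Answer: $\frac{3}{269723} \approx 1.1123 \cdot 10^{-5}$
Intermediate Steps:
$T{\left(G,p \right)} = \frac{G}{3} + \frac{8 p}{3}$ ($T{\left(G,p \right)} = \frac{G - \left(-2\right) 4 p}{3} = \frac{G - - 8 p}{3} = \frac{G + 8 p}{3} = \frac{G}{3} + \frac{8 p}{3}$)
$\frac{1}{\left(T{\left(m,-9 \right)} \left(-4\right) - 123\right) + 89944} = \frac{1}{\left(\left(\frac{1}{3} \cdot 7 + \frac{8}{3} \left(-9\right)\right) \left(-4\right) - 123\right) + 89944} = \frac{1}{\left(\left(\frac{7}{3} - 24\right) \left(-4\right) - 123\right) + 89944} = \frac{1}{\left(\left(- \frac{65}{3}\right) \left(-4\right) - 123\right) + 89944} = \frac{1}{\left(\frac{260}{3} - 123\right) + 89944} = \frac{1}{- \frac{109}{3} + 89944} = \frac{1}{\frac{269723}{3}} = \frac{3}{269723}$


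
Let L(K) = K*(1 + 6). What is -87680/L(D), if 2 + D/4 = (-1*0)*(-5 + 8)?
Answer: 10960/7 ≈ 1565.7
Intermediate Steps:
D = -8 (D = -8 + 4*((-1*0)*(-5 + 8)) = -8 + 4*(0*3) = -8 + 4*0 = -8 + 0 = -8)
L(K) = 7*K (L(K) = K*7 = 7*K)
-87680/L(D) = -87680/(7*(-8)) = -87680/(-56) = -87680*(-1/56) = 10960/7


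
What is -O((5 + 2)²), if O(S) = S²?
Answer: -2401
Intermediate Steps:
-O((5 + 2)²) = -((5 + 2)²)² = -(7²)² = -1*49² = -1*2401 = -2401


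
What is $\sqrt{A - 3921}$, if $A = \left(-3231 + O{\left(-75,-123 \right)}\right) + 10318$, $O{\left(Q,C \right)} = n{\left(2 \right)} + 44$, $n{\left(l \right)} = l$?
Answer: $2 \sqrt{803} \approx 56.674$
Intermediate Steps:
$O{\left(Q,C \right)} = 46$ ($O{\left(Q,C \right)} = 2 + 44 = 46$)
$A = 7133$ ($A = \left(-3231 + 46\right) + 10318 = -3185 + 10318 = 7133$)
$\sqrt{A - 3921} = \sqrt{7133 - 3921} = \sqrt{3212} = 2 \sqrt{803}$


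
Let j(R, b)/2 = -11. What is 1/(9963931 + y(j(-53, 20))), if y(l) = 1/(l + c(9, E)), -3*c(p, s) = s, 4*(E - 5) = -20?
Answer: 22/219206481 ≈ 1.0036e-7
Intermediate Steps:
E = 0 (E = 5 + (¼)*(-20) = 5 - 5 = 0)
j(R, b) = -22 (j(R, b) = 2*(-11) = -22)
c(p, s) = -s/3
y(l) = 1/l (y(l) = 1/(l - ⅓*0) = 1/(l + 0) = 1/l)
1/(9963931 + y(j(-53, 20))) = 1/(9963931 + 1/(-22)) = 1/(9963931 - 1/22) = 1/(219206481/22) = 22/219206481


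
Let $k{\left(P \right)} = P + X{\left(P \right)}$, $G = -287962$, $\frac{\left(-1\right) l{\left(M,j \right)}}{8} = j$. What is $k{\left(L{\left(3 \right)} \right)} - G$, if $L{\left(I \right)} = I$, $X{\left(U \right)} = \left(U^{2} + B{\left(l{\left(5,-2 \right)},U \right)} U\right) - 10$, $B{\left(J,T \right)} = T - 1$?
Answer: $287970$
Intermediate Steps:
$l{\left(M,j \right)} = - 8 j$
$B{\left(J,T \right)} = -1 + T$ ($B{\left(J,T \right)} = T - 1 = -1 + T$)
$X{\left(U \right)} = -10 + U^{2} + U \left(-1 + U\right)$ ($X{\left(U \right)} = \left(U^{2} + \left(-1 + U\right) U\right) - 10 = \left(U^{2} + U \left(-1 + U\right)\right) - 10 = -10 + U^{2} + U \left(-1 + U\right)$)
$k{\left(P \right)} = -10 + 2 P^{2}$ ($k{\left(P \right)} = P - \left(10 + P - 2 P^{2}\right) = -10 + 2 P^{2}$)
$k{\left(L{\left(3 \right)} \right)} - G = \left(-10 + 2 \cdot 3^{2}\right) - -287962 = \left(-10 + 2 \cdot 9\right) + 287962 = \left(-10 + 18\right) + 287962 = 8 + 287962 = 287970$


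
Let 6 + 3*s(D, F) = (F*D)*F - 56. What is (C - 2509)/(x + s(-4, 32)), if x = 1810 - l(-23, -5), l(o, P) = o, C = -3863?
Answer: -2124/149 ≈ -14.255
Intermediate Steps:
s(D, F) = -62/3 + D*F**2/3 (s(D, F) = -2 + ((F*D)*F - 56)/3 = -2 + ((D*F)*F - 56)/3 = -2 + (D*F**2 - 56)/3 = -2 + (-56 + D*F**2)/3 = -2 + (-56/3 + D*F**2/3) = -62/3 + D*F**2/3)
x = 1833 (x = 1810 - 1*(-23) = 1810 + 23 = 1833)
(C - 2509)/(x + s(-4, 32)) = (-3863 - 2509)/(1833 + (-62/3 + (1/3)*(-4)*32**2)) = -6372/(1833 + (-62/3 + (1/3)*(-4)*1024)) = -6372/(1833 + (-62/3 - 4096/3)) = -6372/(1833 - 1386) = -6372/447 = -6372*1/447 = -2124/149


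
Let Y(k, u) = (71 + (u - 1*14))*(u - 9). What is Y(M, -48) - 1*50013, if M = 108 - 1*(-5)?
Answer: -50526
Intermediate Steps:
M = 113 (M = 108 + 5 = 113)
Y(k, u) = (-9 + u)*(57 + u) (Y(k, u) = (71 + (u - 14))*(-9 + u) = (71 + (-14 + u))*(-9 + u) = (57 + u)*(-9 + u) = (-9 + u)*(57 + u))
Y(M, -48) - 1*50013 = (-513 + (-48)² + 48*(-48)) - 1*50013 = (-513 + 2304 - 2304) - 50013 = -513 - 50013 = -50526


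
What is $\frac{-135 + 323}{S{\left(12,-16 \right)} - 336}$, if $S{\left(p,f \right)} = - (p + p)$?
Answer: $- \frac{47}{90} \approx -0.52222$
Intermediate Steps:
$S{\left(p,f \right)} = - 2 p$
$\frac{-135 + 323}{S{\left(12,-16 \right)} - 336} = \frac{-135 + 323}{\left(-2\right) 12 - 336} = \frac{188}{-24 - 336} = \frac{188}{-360} = 188 \left(- \frac{1}{360}\right) = - \frac{47}{90}$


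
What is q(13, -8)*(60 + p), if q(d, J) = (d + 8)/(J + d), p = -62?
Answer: -42/5 ≈ -8.4000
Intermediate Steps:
q(d, J) = (8 + d)/(J + d)
q(13, -8)*(60 + p) = ((8 + 13)/(-8 + 13))*(60 - 62) = (21/5)*(-2) = -42/5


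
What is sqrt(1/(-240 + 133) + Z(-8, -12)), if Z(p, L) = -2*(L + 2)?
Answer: sqrt(228873)/107 ≈ 4.4711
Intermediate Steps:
Z(p, L) = -4 - 2*L (Z(p, L) = -2*(2 + L) = -4 - 2*L)
sqrt(1/(-240 + 133) + Z(-8, -12)) = sqrt(1/(-240 + 133) + (-4 - 2*(-12))) = sqrt(1/(-107) + (-4 + 24)) = sqrt(-1/107 + 20) = sqrt(2139/107) = sqrt(228873)/107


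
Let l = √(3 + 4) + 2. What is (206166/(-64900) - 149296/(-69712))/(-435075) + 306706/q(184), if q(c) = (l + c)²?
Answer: 652833649056734559878701/73593999010296699948750 - 114094632*√7/1196398921 ≈ 8.6184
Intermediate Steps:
l = 2 + √7 (l = √7 + 2 = 2 + √7 ≈ 4.6458)
q(c) = (2 + c + √7)² (q(c) = ((2 + √7) + c)² = (2 + c + √7)²)
(206166/(-64900) - 149296/(-69712))/(-435075) + 306706/q(184) = (206166/(-64900) - 149296/(-69712))/(-435075) + 306706/((2 + 184 + √7)²) = (206166*(-1/64900) - 149296*(-1/69712))*(-1/435075) + 306706/((186 + √7)²) = (-103083/32450 + 9331/4357)*(-1/435075) + 306706/(186 + √7)² = -146341681/141384650*(-1/435075) + 306706/(186 + √7)² = 146341681/61512926598750 + 306706/(186 + √7)²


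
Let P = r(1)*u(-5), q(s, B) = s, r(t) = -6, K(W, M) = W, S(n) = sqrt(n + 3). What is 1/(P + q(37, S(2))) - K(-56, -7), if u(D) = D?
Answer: 3753/67 ≈ 56.015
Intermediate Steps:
S(n) = sqrt(3 + n)
P = 30 (P = -6*(-5) = 30)
1/(P + q(37, S(2))) - K(-56, -7) = 1/(30 + 37) - 1*(-56) = 1/67 + 56 = 3753/67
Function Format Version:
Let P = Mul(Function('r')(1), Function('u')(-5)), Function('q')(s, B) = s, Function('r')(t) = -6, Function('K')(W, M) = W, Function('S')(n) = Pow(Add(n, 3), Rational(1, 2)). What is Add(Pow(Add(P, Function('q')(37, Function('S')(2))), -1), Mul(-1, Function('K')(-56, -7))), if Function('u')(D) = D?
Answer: Rational(3753, 67) ≈ 56.015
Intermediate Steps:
Function('S')(n) = Pow(Add(3, n), Rational(1, 2))
P = 30 (P = Mul(-6, -5) = 30)
Add(Pow(Add(P, Function('q')(37, Function('S')(2))), -1), Mul(-1, Function('K')(-56, -7))) = Add(Pow(Add(30, 37), -1), Mul(-1, -56)) = Add(Pow(67, -1), 56) = Add(Rational(1, 67), 56) = Rational(3753, 67)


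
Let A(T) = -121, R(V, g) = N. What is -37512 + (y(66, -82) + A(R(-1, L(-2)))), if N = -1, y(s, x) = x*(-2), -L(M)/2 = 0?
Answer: -37469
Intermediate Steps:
L(M) = 0 (L(M) = -2*0 = 0)
y(s, x) = -2*x
R(V, g) = -1
-37512 + (y(66, -82) + A(R(-1, L(-2)))) = -37512 + (-2*(-82) - 121) = -37512 + (164 - 121) = -37512 + 43 = -37469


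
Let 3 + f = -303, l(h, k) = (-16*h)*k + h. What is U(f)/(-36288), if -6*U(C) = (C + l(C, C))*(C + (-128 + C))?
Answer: 7702105/1512 ≈ 5094.0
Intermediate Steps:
l(h, k) = h - 16*h*k (l(h, k) = -16*h*k + h = h - 16*h*k)
f = -306 (f = -3 - 303 = -306)
U(C) = -(-128 + 2*C)*(C + C*(1 - 16*C))/6 (U(C) = -(C + C*(1 - 16*C))*(C + (-128 + C))/6 = -(C + C*(1 - 16*C))*(-128 + 2*C)/6 = -(-128 + 2*C)*(C + C*(1 - 16*C))/6)
U(f)/(-36288) = ((⅓)*(-306)*(128 - 1025*(-306) - 306*(-1 + 16*(-306))))/(-36288) = ((⅓)*(-306)*(128 + 313650 - 306*(-1 - 4896)))*(-1/36288) = ((⅓)*(-306)*(128 + 313650 - 306*(-4897)))*(-1/36288) = ((⅓)*(-306)*(128 + 313650 + 1498482))*(-1/36288) = ((⅓)*(-306)*1812260)*(-1/36288) = -184850520*(-1/36288) = 7702105/1512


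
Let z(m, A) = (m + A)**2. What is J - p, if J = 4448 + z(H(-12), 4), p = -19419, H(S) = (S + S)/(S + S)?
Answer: 23892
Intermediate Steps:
H(S) = 1 (H(S) = (2*S)/((2*S)) = (2*S)*(1/(2*S)) = 1)
z(m, A) = (A + m)**2
J = 4473 (J = 4448 + (4 + 1)**2 = 4448 + 5**2 = 4448 + 25 = 4473)
J - p = 4473 - 1*(-19419) = 4473 + 19419 = 23892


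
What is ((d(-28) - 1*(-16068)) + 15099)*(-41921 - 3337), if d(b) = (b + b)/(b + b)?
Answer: -1410601344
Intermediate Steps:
d(b) = 1 (d(b) = (2*b)/((2*b)) = (2*b)*(1/(2*b)) = 1)
((d(-28) - 1*(-16068)) + 15099)*(-41921 - 3337) = ((1 - 1*(-16068)) + 15099)*(-41921 - 3337) = ((1 + 16068) + 15099)*(-45258) = (16069 + 15099)*(-45258) = 31168*(-45258) = -1410601344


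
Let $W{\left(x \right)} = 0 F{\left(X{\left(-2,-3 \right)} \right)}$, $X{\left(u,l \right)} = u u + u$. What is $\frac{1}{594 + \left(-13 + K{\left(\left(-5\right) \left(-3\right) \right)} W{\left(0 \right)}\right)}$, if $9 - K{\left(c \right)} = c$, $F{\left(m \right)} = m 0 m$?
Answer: $\frac{1}{581} \approx 0.0017212$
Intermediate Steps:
$X{\left(u,l \right)} = u + u^{2}$ ($X{\left(u,l \right)} = u^{2} + u = u + u^{2}$)
$F{\left(m \right)} = 0$ ($F{\left(m \right)} = 0 m = 0$)
$K{\left(c \right)} = 9 - c$
$W{\left(x \right)} = 0$ ($W{\left(x \right)} = 0 \cdot 0 = 0$)
$\frac{1}{594 + \left(-13 + K{\left(\left(-5\right) \left(-3\right) \right)} W{\left(0 \right)}\right)} = \frac{1}{594 - \left(13 - \left(9 - \left(-5\right) \left(-3\right)\right) 0\right)} = \frac{1}{594 - \left(13 - \left(9 - 15\right) 0\right)} = \frac{1}{594 - 13} = \frac{1}{581}$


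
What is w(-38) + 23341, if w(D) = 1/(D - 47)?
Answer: 1983984/85 ≈ 23341.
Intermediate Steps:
w(D) = 1/(-47 + D)
w(-38) + 23341 = 1/(-47 - 38) + 23341 = 1/(-85) + 23341 = -1/85 + 23341 = 1983984/85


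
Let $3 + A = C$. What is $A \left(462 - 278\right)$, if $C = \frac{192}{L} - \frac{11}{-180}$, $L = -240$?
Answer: $- \frac{30958}{45} \approx -687.96$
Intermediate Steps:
$C = - \frac{133}{180}$ ($C = \frac{192}{-240} - \frac{11}{-180} = 192 \left(- \frac{1}{240}\right) - - \frac{11}{180} = - \frac{4}{5} + \frac{11}{180} = - \frac{133}{180} \approx -0.73889$)
$A = - \frac{673}{180}$ ($A = -3 - \frac{133}{180} = - \frac{673}{180} \approx -3.7389$)
$A \left(462 - 278\right) = - \frac{673 \left(462 - 278\right)}{180} = \left(- \frac{673}{180}\right) 184 = - \frac{30958}{45}$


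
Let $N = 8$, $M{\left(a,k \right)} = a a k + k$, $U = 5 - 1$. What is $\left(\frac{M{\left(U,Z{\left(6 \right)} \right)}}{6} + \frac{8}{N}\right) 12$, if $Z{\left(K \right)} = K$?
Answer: $216$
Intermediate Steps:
$U = 4$ ($U = 5 - 1 = 4$)
$M{\left(a,k \right)} = k + k a^{2}$ ($M{\left(a,k \right)} = a^{2} k + k = k a^{2} + k = k + k a^{2}$)
$\left(\frac{M{\left(U,Z{\left(6 \right)} \right)}}{6} + \frac{8}{N}\right) 12 = \left(\frac{6 \left(1 + 4^{2}\right)}{6} + \frac{8}{8}\right) 12 = \left(6 \left(1 + 16\right) \frac{1}{6} + 8 \cdot \frac{1}{8}\right) 12 = \left(6 \cdot 17 \cdot \frac{1}{6} + 1\right) 12 = \left(102 \cdot \frac{1}{6} + 1\right) 12 = \left(17 + 1\right) 12 = 18 \cdot 12 = 216$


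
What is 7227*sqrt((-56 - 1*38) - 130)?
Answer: 28908*I*sqrt(14) ≈ 1.0816e+5*I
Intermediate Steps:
7227*sqrt((-56 - 1*38) - 130) = 7227*sqrt((-56 - 38) - 130) = 7227*sqrt(-94 - 130) = 7227*sqrt(-224) = 7227*(4*I*sqrt(14)) = 28908*I*sqrt(14)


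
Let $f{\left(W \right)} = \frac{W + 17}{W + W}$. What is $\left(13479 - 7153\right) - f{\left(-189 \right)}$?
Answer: $\frac{1195528}{189} \approx 6325.5$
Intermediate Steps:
$f{\left(W \right)} = \frac{17 + W}{2 W}$
$\left(13479 - 7153\right) - f{\left(-189 \right)} = \left(13479 - 7153\right) - \frac{17 - 189}{2 \left(-189\right)} = \left(13479 - 7153\right) - \frac{1}{2} \left(- \frac{1}{189}\right) \left(-172\right) = 6326 - \frac{86}{189} = \frac{1195528}{189}$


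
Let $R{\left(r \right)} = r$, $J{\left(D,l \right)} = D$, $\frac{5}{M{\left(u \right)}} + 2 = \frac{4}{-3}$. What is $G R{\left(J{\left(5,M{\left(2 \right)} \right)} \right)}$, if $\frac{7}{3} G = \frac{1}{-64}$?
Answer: $- \frac{15}{448} \approx -0.033482$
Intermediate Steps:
$M{\left(u \right)} = - \frac{3}{2}$ ($M{\left(u \right)} = \frac{5}{-2 + \frac{4}{-3}} = \frac{5}{-2 + 4 \left(- \frac{1}{3}\right)} = \frac{5}{-2 - \frac{4}{3}} = \frac{5}{- \frac{10}{3}} = 5 \left(- \frac{3}{10}\right) = - \frac{3}{2}$)
$G = - \frac{3}{448}$ ($G = \frac{3}{7 \left(-64\right)} = \frac{3}{7} \left(- \frac{1}{64}\right) = - \frac{3}{448} \approx -0.0066964$)
$G R{\left(J{\left(5,M{\left(2 \right)} \right)} \right)} = \left(- \frac{3}{448}\right) 5 = - \frac{15}{448}$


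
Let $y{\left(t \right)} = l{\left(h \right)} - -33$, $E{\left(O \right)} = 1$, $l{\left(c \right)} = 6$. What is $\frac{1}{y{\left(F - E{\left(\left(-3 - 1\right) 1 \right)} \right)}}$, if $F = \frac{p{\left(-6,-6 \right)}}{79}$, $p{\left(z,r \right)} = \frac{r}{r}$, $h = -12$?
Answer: $\frac{1}{39} \approx 0.025641$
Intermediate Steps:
$p{\left(z,r \right)} = 1$
$F = \frac{1}{79}$ ($F = 1 \cdot \frac{1}{79} = \frac{1}{79} \approx 0.012658$)
$y{\left(t \right)} = 39$ ($y{\left(t \right)} = 6 - -33 = 6 + 33 = 39$)
$\frac{1}{y{\left(F - E{\left(\left(-3 - 1\right) 1 \right)} \right)}} = \frac{1}{39}$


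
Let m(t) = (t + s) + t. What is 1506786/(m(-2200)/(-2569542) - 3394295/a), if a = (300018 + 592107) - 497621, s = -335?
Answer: -763710413644191024/4359957793225 ≈ -1.7516e+5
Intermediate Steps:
a = 394504 (a = 892125 - 497621 = 394504)
m(t) = -335 + 2*t (m(t) = (t - 335) + t = (-335 + t) + t = -335 + 2*t)
1506786/(m(-2200)/(-2569542) - 3394295/a) = 1506786/((-335 + 2*(-2200))/(-2569542) - 3394295/394504) = 1506786/((-335 - 4400)*(-1/2569542) - 3394295*1/394504) = 1506786/(-4735*(-1/2569542) - 3394295/394504) = 1506786/(4735/2569542 - 3394295/394504) = 1506786/(-4359957793225/506847298584) = 1506786*(-506847298584/4359957793225) = -763710413644191024/4359957793225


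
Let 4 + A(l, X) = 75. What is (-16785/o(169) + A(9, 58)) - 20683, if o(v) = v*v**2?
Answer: -99490203893/4826809 ≈ -20612.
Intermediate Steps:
A(l, X) = 71 (A(l, X) = -4 + 75 = 71)
o(v) = v**3
(-16785/o(169) + A(9, 58)) - 20683 = (-16785/(169**3) + 71) - 20683 = (-16785/4826809 + 71) - 20683 = 342686654/4826809 - 20683 = -99490203893/4826809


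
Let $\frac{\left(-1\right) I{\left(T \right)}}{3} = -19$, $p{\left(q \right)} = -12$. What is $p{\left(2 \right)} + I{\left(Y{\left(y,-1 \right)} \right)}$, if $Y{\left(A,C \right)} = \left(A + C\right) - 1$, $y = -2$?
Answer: $45$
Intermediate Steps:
$Y{\left(A,C \right)} = -1 + A + C$
$I{\left(T \right)} = 57$ ($I{\left(T \right)} = \left(-3\right) \left(-19\right) = 57$)
$p{\left(2 \right)} + I{\left(Y{\left(y,-1 \right)} \right)} = -12 + 57 = 45$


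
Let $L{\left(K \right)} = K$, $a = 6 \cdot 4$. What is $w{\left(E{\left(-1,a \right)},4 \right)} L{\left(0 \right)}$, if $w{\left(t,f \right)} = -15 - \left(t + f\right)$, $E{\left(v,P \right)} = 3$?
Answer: $0$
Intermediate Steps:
$a = 24$
$w{\left(t,f \right)} = -15 - f - t$ ($w{\left(t,f \right)} = -15 - \left(f + t\right) = -15 - f - t$)
$w{\left(E{\left(-1,a \right)},4 \right)} L{\left(0 \right)} = \left(-15 - 4 - 3\right) 0 = \left(-22\right) 0 = 0$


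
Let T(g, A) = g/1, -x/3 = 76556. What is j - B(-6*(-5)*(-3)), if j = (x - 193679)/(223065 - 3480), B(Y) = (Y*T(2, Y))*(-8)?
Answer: -316625747/219585 ≈ -1441.9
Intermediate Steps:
x = -229668 (x = -3*76556 = -229668)
T(g, A) = g (T(g, A) = g*1 = g)
B(Y) = -16*Y (B(Y) = (Y*2)*(-8) = (2*Y)*(-8) = -16*Y)
j = -423347/219585 (j = (-229668 - 193679)/(223065 - 3480) = -423347/219585 ≈ -1.9279)
j - B(-6*(-5)*(-3)) = -423347/219585 - (-16)*-6*(-5)*(-3) = -423347/219585 - (-16)*30*(-3) = -423347/219585 - (-16)*(-90) = -423347/219585 - 1*1440 = -423347/219585 - 1440 = -316625747/219585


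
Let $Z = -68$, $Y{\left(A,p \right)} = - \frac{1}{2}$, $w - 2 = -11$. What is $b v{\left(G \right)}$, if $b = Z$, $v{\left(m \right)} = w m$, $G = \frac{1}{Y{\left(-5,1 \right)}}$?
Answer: $-1224$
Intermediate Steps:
$w = -9$ ($w = 2 - 11 = -9$)
$Y{\left(A,p \right)} = - \frac{1}{2}$ ($Y{\left(A,p \right)} = \left(-1\right) \frac{1}{2} = - \frac{1}{2}$)
$G = -2$ ($G = \frac{1}{- \frac{1}{2}} = -2$)
$v{\left(m \right)} = - 9 m$
$b = -68$
$b v{\left(G \right)} = - 68 \left(\left(-9\right) \left(-2\right)\right) = \left(-68\right) 18 = -1224$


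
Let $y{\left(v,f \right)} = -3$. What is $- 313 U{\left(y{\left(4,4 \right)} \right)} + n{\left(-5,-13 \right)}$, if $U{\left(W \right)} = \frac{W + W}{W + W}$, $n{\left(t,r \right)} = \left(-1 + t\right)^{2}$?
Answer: $-277$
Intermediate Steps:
$U{\left(W \right)} = 1$ ($U{\left(W \right)} = \frac{2 W}{2 W} = 2 W \frac{1}{2 W} = 1$)
$- 313 U{\left(y{\left(4,4 \right)} \right)} + n{\left(-5,-13 \right)} = \left(-313\right) 1 + \left(-1 - 5\right)^{2} = -313 + \left(-6\right)^{2} = -313 + 36 = -277$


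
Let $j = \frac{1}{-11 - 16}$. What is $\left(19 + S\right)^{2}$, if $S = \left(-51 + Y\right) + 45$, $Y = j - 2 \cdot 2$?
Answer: $\frac{58564}{729} \approx 80.335$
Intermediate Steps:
$j = - \frac{1}{27}$ ($j = \frac{1}{-27} = - \frac{1}{27} \approx -0.037037$)
$Y = - \frac{109}{27}$ ($Y = - \frac{1}{27} - 2 \cdot 2 = - \frac{1}{27} - 4 = - \frac{109}{27} \approx -4.037$)
$S = - \frac{271}{27}$ ($S = \left(-51 - \frac{109}{27}\right) + 45 = - \frac{1486}{27} + 45 = - \frac{271}{27} \approx -10.037$)
$\left(19 + S\right)^{2} = \left(19 - \frac{271}{27}\right)^{2} = \left(\frac{242}{27}\right)^{2} = \frac{58564}{729}$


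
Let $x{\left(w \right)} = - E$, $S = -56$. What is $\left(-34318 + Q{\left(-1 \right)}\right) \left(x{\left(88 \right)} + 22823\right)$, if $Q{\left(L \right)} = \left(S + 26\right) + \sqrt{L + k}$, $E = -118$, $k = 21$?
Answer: $-787977468 + 45882 \sqrt{5} \approx -7.8787 \cdot 10^{8}$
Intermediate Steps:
$x{\left(w \right)} = 118$ ($x{\left(w \right)} = \left(-1\right) \left(-118\right) = 118$)
$Q{\left(L \right)} = -30 + \sqrt{21 + L}$ ($Q{\left(L \right)} = \left(-56 + 26\right) + \sqrt{L + 21} = -30 + \sqrt{21 + L}$)
$\left(-34318 + Q{\left(-1 \right)}\right) \left(x{\left(88 \right)} + 22823\right) = \left(-34318 - \left(30 - \sqrt{21 - 1}\right)\right) \left(118 + 22823\right) = \left(-34318 - \left(30 - \sqrt{20}\right)\right) 22941 = \left(-34318 - \left(30 - 2 \sqrt{5}\right)\right) 22941 = \left(-34348 + 2 \sqrt{5}\right) 22941 = -787977468 + 45882 \sqrt{5}$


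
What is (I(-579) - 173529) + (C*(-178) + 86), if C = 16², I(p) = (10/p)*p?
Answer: -219001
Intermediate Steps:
I(p) = 10
C = 256
(I(-579) - 173529) + (C*(-178) + 86) = (10 - 173529) + (256*(-178) + 86) = -173519 + (-45568 + 86) = -173519 - 45482 = -219001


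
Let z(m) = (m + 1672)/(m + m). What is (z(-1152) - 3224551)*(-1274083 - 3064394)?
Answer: 447668522495909/32 ≈ 1.3990e+13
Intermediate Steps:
z(m) = (1672 + m)/(2*m) (z(m) = (1672 + m)/((2*m)) = (1672 + m)*(1/(2*m)) = (1672 + m)/(2*m))
(z(-1152) - 3224551)*(-1274083 - 3064394) = ((½)*(1672 - 1152)/(-1152) - 3224551)*(-1274083 - 3064394) = ((½)*(-1/1152)*520 - 3224551)*(-4338477) = (-65/288 - 3224551)*(-4338477) = -928670753/288*(-4338477) = 447668522495909/32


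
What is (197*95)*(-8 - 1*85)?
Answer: -1740495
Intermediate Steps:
(197*95)*(-8 - 1*85) = 18715*(-8 - 85) = 18715*(-93) = -1740495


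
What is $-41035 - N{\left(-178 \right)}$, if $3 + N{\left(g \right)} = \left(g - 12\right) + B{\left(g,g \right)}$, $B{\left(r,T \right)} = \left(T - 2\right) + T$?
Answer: $-40484$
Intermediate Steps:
$B{\left(r,T \right)} = -2 + 2 T$ ($B{\left(r,T \right)} = \left(-2 + T\right) + T = -2 + 2 T$)
$N{\left(g \right)} = -17 + 3 g$ ($N{\left(g \right)} = -3 + \left(\left(g - 12\right) + \left(-2 + 2 g\right)\right) = -3 + \left(\left(-12 + g\right) + \left(-2 + 2 g\right)\right) = -3 + \left(-14 + 3 g\right) = -17 + 3 g$)
$-41035 - N{\left(-178 \right)} = -41035 - \left(-17 + 3 \left(-178\right)\right) = -41035 - \left(-17 - 534\right) = -41035 - -551 = -41035 + 551 = -40484$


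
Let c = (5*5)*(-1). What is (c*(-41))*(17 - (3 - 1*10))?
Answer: 24600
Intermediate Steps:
c = -25 (c = 25*(-1) = -25)
(c*(-41))*(17 - (3 - 1*10)) = (-25*(-41))*(17 - (3 - 1*10)) = 1025*(17 - (3 - 10)) = 1025*(17 - 1*(-7)) = 1025*(17 + 7) = 1025*24 = 24600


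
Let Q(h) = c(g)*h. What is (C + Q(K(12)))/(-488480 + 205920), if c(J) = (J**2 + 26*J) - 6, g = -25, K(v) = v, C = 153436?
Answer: -19133/35320 ≈ -0.54170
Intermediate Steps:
c(J) = -6 + J**2 + 26*J
Q(h) = -31*h (Q(h) = (-6 + (-25)**2 + 26*(-25))*h = (-6 + 625 - 650)*h = -31*h)
(C + Q(K(12)))/(-488480 + 205920) = (153436 - 31*12)/(-488480 + 205920) = (153436 - 372)/(-282560) = 153064*(-1/282560) = -19133/35320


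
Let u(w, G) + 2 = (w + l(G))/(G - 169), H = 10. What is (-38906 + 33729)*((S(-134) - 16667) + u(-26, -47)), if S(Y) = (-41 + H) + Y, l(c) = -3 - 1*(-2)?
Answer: 697191767/8 ≈ 8.7149e+7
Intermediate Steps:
l(c) = -1 (l(c) = -3 + 2 = -1)
S(Y) = -31 + Y (S(Y) = (-41 + 10) + Y = -31 + Y)
u(w, G) = -2 + (-1 + w)/(-169 + G) (u(w, G) = -2 + (w - 1)/(G - 169) = -2 + (-1 + w)/(-169 + G))
(-38906 + 33729)*((S(-134) - 16667) + u(-26, -47)) = (-38906 + 33729)*(((-31 - 134) - 16667) + (337 - 26 - 2*(-47))/(-169 - 47)) = -5177*((-165 - 16667) + (337 - 26 + 94)/(-216)) = -5177*(-16832 - 1/216*405) = -5177*(-16832 - 15/8) = -5177*(-134671/8) = 697191767/8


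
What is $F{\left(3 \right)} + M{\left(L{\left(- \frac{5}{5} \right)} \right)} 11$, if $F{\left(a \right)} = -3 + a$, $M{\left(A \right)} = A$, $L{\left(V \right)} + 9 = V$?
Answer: $-110$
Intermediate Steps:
$L{\left(V \right)} = -9 + V$
$F{\left(3 \right)} + M{\left(L{\left(- \frac{5}{5} \right)} \right)} 11 = \left(-3 + 3\right) + \left(-9 - \frac{5}{5}\right) 11 = 0 + \left(-9 - 1\right) 11 = 0 - 110 = -110$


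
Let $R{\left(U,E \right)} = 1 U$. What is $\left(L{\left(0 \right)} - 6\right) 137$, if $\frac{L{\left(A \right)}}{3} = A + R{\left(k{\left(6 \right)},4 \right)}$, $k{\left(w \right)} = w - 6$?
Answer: $-822$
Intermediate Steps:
$k{\left(w \right)} = -6 + w$ ($k{\left(w \right)} = w - 6 = -6 + w$)
$R{\left(U,E \right)} = U$
$L{\left(A \right)} = 3 A$ ($L{\left(A \right)} = 3 \left(A + \left(-6 + 6\right)\right) = 3 \left(A + 0\right) = 3 A$)
$\left(L{\left(0 \right)} - 6\right) 137 = \left(3 \cdot 0 - 6\right) 137 = \left(0 - 6\right) 137 = \left(-6\right) 137 = -822$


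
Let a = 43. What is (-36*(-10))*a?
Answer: 15480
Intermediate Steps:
(-36*(-10))*a = -36*(-10)*43 = 360*43 = 15480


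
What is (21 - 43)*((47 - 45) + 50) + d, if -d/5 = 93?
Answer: -1609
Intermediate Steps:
d = -465 (d = -5*93 = -465)
(21 - 43)*((47 - 45) + 50) + d = (21 - 43)*((47 - 45) + 50) - 465 = -22*(2 + 50) - 465 = -22*52 - 465 = -1144 - 465 = -1609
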